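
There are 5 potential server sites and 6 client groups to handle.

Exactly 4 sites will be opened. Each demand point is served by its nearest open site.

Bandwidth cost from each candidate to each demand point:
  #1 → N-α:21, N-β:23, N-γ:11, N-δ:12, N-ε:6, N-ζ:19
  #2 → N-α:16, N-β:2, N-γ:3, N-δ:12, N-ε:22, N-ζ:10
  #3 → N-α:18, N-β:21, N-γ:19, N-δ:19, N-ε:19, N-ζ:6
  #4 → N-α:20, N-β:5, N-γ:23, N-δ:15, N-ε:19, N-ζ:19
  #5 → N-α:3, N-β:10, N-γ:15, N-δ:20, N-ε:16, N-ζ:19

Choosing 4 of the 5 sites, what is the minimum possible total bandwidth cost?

32

Open {#1, #2, #3, #5}.
  N-α→#5 3, N-β→#2 2, N-γ→#2 3, N-δ→#1 12, N-ε→#1 6, N-ζ→#3 6  ⇒ total 32.
Compare {#1, #2, #4, #5}: total 36.
Compare {#2, #3, #4, #5}: total 42.
No size-4 selection does better; minimum is 32.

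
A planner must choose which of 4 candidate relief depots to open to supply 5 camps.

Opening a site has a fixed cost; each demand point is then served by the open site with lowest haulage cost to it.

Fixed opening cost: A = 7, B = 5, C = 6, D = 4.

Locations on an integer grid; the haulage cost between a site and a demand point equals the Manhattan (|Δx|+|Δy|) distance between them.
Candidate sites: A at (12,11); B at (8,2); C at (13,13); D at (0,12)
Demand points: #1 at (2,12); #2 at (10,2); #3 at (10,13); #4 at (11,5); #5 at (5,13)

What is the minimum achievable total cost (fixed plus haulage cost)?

34

Open {B, C, D}: assign each demand point to its cheapest open site.
  #1→D 2, #2→B 2, #3→C 3, #4→B 6, #5→D 6
  haulage cost 19, fixed 15 → total 34.
Compare {B, D}: haulage cost 27 + fixed 9 = 36.
Compare {A, B, D}: haulage cost 20 + fixed 16 = 36.
Compare {A, D}: haulage cost 30 + fixed 11 = 41.
All other subsets cost ≥ 36. Minimum total cost: 34.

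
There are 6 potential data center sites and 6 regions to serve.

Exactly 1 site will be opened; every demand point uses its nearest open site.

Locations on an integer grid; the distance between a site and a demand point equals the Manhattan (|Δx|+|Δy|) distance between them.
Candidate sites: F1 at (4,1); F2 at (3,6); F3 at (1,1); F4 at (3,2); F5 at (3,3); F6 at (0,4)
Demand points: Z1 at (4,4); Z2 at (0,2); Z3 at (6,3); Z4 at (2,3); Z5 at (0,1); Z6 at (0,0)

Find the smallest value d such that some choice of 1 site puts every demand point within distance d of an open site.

Open {F1}.
  Farthest demand point is Z2 at distance 5 (to F1); all others are ≤ 5.
With {F4} the worst case is 5.
With {F5} the worst case is 6.
No size-1 selection achieves below 5.

5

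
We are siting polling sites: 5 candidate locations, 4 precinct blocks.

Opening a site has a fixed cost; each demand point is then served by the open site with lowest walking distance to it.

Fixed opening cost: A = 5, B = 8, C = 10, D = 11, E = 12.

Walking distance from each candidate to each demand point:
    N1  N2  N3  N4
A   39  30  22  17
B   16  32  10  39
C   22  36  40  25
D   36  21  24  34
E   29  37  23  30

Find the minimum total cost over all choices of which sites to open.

Open {A, B}: assign each demand point to its cheapest open site.
  N1→B 16, N2→A 30, N3→B 10, N4→A 17
  walking distance 73, fixed 13 → total 86.
Compare {A, B, D}: walking distance 64 + fixed 24 = 88.
Compare {A, B, C}: walking distance 73 + fixed 23 = 96.
Compare {A, B, E}: walking distance 73 + fixed 25 = 98.
All other subsets cost ≥ 88. Minimum total cost: 86.

86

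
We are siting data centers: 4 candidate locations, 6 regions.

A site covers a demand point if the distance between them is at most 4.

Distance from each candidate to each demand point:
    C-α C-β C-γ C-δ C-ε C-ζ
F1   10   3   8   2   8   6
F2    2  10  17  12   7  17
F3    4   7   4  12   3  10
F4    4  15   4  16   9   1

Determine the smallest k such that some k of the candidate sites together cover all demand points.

Coverage sets (demand points within 4 of each site):
  F1: {C-β, C-δ}
  F2: {C-α}
  F3: {C-α, C-γ, C-ε}
  F4: {C-α, C-γ, C-ζ}
No 2 sites suffice: every size-2 union leaves at least one demand point uncovered.
But {F1, F3, F4} covers everything, so the minimum is 3.

3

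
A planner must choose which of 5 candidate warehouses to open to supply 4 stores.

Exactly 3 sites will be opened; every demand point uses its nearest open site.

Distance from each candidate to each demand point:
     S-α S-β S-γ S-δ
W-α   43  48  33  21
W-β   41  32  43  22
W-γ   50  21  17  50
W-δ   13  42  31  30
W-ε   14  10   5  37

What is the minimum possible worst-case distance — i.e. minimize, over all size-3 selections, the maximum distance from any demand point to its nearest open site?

Open {W-α, W-β, W-ε}.
  Farthest demand point is S-δ at distance 21 (to W-α); all others are ≤ 21.
With {W-α, W-γ, W-δ} the worst case is 21.
With {W-α, W-γ, W-ε} the worst case is 21.
No size-3 selection achieves below 21.

21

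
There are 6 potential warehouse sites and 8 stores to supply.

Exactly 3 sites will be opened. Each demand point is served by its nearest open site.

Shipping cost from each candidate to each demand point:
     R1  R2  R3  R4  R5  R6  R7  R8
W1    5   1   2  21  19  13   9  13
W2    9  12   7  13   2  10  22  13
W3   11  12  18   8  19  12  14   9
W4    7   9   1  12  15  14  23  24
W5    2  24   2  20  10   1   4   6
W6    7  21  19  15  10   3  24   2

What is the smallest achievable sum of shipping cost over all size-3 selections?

31

Open {W1, W2, W5}.
  R1→W5 2, R2→W1 1, R3→W1 2, R4→W2 13, R5→W2 2, R6→W5 1, R7→W5 4, R8→W5 6  ⇒ total 31.
Compare {W1, W3, W5}: total 34.
Compare {W1, W2, W6}: total 37.
No size-3 selection does better; minimum is 31.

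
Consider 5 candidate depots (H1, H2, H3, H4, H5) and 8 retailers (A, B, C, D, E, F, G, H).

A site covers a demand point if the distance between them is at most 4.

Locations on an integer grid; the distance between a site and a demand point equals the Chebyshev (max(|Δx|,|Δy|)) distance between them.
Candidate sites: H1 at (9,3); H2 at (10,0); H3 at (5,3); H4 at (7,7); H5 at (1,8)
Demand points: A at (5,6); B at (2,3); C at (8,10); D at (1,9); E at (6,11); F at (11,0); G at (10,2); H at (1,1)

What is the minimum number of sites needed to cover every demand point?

4

Coverage sets (demand points within 4 of each site):
  H1: {A, F, G}
  H2: {F, G}
  H3: {A, B, H}
  H4: {A, C, E}
  H5: {A, D}
No 3 sites suffice: every size-3 union leaves at least one demand point uncovered.
But {H1, H3, H4, H5} covers everything, so the minimum is 4.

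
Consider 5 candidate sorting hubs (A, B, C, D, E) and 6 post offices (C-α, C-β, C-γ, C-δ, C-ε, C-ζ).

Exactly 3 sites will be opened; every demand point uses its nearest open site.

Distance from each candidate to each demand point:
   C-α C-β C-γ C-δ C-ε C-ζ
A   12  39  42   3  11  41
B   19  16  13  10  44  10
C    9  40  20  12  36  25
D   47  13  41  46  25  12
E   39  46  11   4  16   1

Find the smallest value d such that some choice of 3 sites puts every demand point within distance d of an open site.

Open {A, B, D}.
  Farthest demand point is C-β at distance 13 (to D); all others are ≤ 13.
With {A, D, E} the worst case is 13.
With {A, B, C} the worst case is 16.
No size-3 selection achieves below 13.

13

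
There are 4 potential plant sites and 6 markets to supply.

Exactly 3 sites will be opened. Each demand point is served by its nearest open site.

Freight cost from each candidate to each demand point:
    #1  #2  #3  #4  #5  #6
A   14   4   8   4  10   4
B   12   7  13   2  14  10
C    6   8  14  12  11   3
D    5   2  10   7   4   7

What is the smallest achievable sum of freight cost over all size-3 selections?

25

Open {A, B, D}.
  #1→D 5, #2→D 2, #3→A 8, #4→B 2, #5→D 4, #6→A 4  ⇒ total 25.
Compare {A, C, D}: total 26.
Compare {B, C, D}: total 26.
No size-3 selection does better; minimum is 25.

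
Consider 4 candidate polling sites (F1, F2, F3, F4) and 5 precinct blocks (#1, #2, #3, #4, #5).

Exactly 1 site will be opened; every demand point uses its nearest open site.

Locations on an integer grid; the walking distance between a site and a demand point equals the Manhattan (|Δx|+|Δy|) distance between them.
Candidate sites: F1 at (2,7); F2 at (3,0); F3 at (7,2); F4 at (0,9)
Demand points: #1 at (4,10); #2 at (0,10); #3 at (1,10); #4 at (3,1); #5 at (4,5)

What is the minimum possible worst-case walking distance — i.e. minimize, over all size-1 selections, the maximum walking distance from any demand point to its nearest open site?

7

Open {F1}.
  Farthest demand point is #4 at walking distance 7 (to F1); all others are ≤ 7.
With {F4} the worst case is 11.
With {F2} the worst case is 13.
No size-1 selection achieves below 7.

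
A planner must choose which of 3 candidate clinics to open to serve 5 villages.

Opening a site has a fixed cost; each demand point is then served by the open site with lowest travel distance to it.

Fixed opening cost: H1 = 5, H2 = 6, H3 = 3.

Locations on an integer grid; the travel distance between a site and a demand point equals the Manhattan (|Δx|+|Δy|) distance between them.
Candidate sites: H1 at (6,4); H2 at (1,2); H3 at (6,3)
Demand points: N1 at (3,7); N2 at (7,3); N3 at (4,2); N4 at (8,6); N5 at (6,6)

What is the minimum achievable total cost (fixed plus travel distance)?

Open {H3}: assign each demand point to its cheapest open site.
  N1→H3 7, N2→H3 1, N3→H3 3, N4→H3 5, N5→H3 3
  travel distance 19, fixed 3 → total 22.
Compare {H1}: travel distance 18 + fixed 5 = 23.
Compare {H1, H3}: travel distance 16 + fixed 8 = 24.
Compare {H1, H2}: travel distance 17 + fixed 11 = 28.
All other subsets cost ≥ 23. Minimum total cost: 22.

22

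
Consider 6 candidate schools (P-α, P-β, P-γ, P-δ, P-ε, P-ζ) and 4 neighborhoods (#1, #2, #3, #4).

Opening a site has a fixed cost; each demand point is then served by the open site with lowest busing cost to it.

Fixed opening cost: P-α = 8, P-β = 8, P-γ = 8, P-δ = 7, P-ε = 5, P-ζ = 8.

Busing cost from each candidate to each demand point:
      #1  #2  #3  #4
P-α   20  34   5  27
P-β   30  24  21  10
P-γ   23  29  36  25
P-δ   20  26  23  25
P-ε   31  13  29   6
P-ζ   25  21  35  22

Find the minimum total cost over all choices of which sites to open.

57

Open {P-α, P-ε}: assign each demand point to its cheapest open site.
  #1→P-α 20, #2→P-ε 13, #3→P-α 5, #4→P-ε 6
  busing cost 44, fixed 13 → total 57.
Compare {P-α, P-δ, P-ε}: busing cost 44 + fixed 20 = 64.
Compare {P-α, P-β, P-ε}: busing cost 44 + fixed 21 = 65.
Compare {P-α, P-γ, P-ε}: busing cost 44 + fixed 21 = 65.
All other subsets cost ≥ 64. Minimum total cost: 57.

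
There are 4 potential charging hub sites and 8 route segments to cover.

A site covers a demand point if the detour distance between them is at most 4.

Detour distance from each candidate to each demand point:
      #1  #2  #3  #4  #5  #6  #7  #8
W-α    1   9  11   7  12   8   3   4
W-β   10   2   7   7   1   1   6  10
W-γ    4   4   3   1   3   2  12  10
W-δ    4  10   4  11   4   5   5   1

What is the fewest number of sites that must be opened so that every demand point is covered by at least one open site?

2

Coverage sets (demand points within 4 of each site):
  W-α: {#1, #7, #8}
  W-β: {#2, #5, #6}
  W-γ: {#1, #2, #3, #4, #5, #6}
  W-δ: {#1, #3, #5, #8}
No single site covers all 8 demand points.
But {W-α, W-γ} covers everything, so the minimum is 2.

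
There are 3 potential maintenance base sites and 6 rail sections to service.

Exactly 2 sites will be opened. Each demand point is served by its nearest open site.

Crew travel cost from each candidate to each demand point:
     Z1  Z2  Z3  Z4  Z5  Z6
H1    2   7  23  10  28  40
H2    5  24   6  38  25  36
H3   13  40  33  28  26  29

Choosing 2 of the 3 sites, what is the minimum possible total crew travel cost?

Open {H1, H2}.
  Z1→H1 2, Z2→H1 7, Z3→H2 6, Z4→H1 10, Z5→H2 25, Z6→H2 36  ⇒ total 86.
Compare {H1, H3}: total 97.
Compare {H2, H3}: total 117.

86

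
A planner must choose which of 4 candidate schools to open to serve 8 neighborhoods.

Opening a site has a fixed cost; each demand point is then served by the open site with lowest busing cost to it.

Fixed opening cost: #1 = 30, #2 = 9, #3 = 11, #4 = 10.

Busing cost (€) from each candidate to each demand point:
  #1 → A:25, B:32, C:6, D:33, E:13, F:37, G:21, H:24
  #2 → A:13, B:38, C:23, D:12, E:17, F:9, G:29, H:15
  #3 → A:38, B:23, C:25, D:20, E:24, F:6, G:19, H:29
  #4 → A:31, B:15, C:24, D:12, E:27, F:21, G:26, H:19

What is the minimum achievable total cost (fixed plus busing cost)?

148

Open {#2, #3}: assign each demand point to its cheapest open site.
  A→#2 13, B→#3 23, C→#2 23, D→#2 12, E→#2 17, F→#3 6, G→#3 19, H→#2 15
  busing cost 128, fixed 20 → total 148.
Compare {#2, #4}: busing cost 130 + fixed 19 = 149.
Compare {#2, #3, #4}: busing cost 120 + fixed 30 = 150.
Compare {#1, #2, #4}: busing cost 104 + fixed 49 = 153.
All other subsets cost ≥ 149. Minimum total cost: 148.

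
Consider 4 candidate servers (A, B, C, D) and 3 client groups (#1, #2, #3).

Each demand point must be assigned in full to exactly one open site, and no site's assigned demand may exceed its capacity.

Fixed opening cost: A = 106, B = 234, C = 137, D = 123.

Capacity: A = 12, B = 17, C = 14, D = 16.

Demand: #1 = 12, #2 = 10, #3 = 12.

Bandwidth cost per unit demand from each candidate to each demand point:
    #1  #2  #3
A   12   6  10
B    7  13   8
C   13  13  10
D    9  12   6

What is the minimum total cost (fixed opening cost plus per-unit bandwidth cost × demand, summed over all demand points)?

654

Open {A, C, D}; cheapest assignment that respects the capacities:
  A (cap 12, load 10): #2 — cost 10×6 = 60
  C (cap 14, load 12): #3 — cost 12×10 = 120
  D (cap 16, load 12): #1 — cost 12×9 = 108
  Shipping 288, fixed 366 → total 654.
  Any other capacity-feasible assignment to {A, C, D} ships for at least 288.
Compare {A, B, D}: its best feasible assignment gives total 679.
Compare {A, B, C}: its best feasible assignment gives total 741.
Every other set of open sites that can feasibly serve all demand totals ≥ 679 even under its best assignment. Minimum: 654.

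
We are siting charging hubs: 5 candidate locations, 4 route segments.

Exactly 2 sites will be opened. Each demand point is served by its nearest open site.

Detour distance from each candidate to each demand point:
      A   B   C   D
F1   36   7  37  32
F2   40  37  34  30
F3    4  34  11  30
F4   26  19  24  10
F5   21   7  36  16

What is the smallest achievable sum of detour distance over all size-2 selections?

Open {F3, F5}.
  A→F3 4, B→F5 7, C→F3 11, D→F5 16  ⇒ total 38.
Compare {F3, F4}: total 44.
Compare {F1, F3}: total 52.
No size-2 selection does better; minimum is 38.

38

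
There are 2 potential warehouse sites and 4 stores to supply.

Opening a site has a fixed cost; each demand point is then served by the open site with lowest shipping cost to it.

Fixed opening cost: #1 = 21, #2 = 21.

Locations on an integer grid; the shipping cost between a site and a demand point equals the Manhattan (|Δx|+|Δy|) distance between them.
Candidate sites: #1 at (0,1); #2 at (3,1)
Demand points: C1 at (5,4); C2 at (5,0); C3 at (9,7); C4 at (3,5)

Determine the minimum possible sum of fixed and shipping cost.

Open {#2}: assign each demand point to its cheapest open site.
  C1→#2 5, C2→#2 3, C3→#2 12, C4→#2 4
  shipping cost 24, fixed 21 → total 45.
Compare {#1}: shipping cost 36 + fixed 21 = 57.
Compare {#1, #2}: shipping cost 24 + fixed 42 = 66.

45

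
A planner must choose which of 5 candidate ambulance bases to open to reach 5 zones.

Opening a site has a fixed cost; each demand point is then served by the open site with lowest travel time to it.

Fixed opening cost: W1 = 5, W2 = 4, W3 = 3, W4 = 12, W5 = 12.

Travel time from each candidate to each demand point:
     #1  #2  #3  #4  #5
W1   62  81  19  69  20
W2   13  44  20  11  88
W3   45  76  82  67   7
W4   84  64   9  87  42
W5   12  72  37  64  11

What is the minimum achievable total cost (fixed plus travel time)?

Open {W2, W3}: assign each demand point to its cheapest open site.
  #1→W2 13, #2→W2 44, #3→W2 20, #4→W2 11, #5→W3 7
  travel time 95, fixed 7 → total 102.
Compare {W2, W3, W4}: travel time 84 + fixed 19 = 103.
Compare {W1, W2, W3}: travel time 94 + fixed 12 = 106.
Compare {W1, W2, W3, W4}: travel time 84 + fixed 24 = 108.
All other subsets cost ≥ 103. Minimum total cost: 102.

102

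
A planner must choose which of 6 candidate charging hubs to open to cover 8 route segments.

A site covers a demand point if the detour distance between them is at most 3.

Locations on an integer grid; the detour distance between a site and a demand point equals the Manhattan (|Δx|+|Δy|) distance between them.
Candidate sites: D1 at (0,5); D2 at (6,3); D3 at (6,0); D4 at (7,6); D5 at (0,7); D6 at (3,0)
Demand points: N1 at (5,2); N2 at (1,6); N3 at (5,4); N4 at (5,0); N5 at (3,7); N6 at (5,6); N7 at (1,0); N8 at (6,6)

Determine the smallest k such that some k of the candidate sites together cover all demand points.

4

Coverage sets (demand points within 3 of each site):
  D1: {N2}
  D2: {N1, N3, N8}
  D3: {N1, N4}
  D4: {N6, N8}
  D5: {N2, N5}
  D6: {N4, N7}
No 3 sites suffice: every size-3 union leaves at least one demand point uncovered.
But {D2, D4, D5, D6} covers everything, so the minimum is 4.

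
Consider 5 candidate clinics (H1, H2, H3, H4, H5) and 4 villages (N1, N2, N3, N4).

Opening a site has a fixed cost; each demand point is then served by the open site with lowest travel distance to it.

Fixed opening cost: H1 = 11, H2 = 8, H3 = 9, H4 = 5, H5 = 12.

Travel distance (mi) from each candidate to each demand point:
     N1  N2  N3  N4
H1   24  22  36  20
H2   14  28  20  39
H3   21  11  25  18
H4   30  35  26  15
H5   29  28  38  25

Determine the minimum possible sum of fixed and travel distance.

80

Open {H2, H3}: assign each demand point to its cheapest open site.
  N1→H2 14, N2→H3 11, N3→H2 20, N4→H3 18
  travel distance 63, fixed 17 → total 80.
Compare {H2, H3, H4}: travel distance 60 + fixed 22 = 82.
Compare {H3}: travel distance 75 + fixed 9 = 84.
Compare {H3, H4}: travel distance 72 + fixed 14 = 86.
All other subsets cost ≥ 82. Minimum total cost: 80.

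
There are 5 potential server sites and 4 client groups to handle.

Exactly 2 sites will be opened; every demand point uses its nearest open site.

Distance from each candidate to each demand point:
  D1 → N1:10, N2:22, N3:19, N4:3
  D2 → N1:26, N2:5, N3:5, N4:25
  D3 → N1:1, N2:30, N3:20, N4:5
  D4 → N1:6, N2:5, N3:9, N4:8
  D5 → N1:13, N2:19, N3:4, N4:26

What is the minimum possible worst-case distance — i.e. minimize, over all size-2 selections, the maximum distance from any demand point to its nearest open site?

Open {D2, D3}.
  Farthest demand point is N2 at distance 5 (to D2); all others are ≤ 5.
With {D2, D4} the worst case is 8.
With {D4, D5} the worst case is 8.
No size-2 selection achieves below 5.

5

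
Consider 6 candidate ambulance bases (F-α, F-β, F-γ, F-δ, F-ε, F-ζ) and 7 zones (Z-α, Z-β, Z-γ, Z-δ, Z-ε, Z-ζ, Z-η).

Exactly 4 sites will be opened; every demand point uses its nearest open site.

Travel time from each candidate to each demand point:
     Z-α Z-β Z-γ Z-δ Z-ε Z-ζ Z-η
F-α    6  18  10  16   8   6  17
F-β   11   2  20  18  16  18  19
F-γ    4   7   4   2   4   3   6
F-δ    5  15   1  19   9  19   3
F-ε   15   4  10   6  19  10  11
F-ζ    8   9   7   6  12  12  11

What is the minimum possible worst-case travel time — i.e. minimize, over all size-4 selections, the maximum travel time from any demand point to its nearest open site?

4

Open {F-α, F-β, F-γ, F-δ}.
  Farthest demand point is Z-α at travel time 4 (to F-γ); all others are ≤ 4.
With {F-α, F-γ, F-δ, F-ε} the worst case is 4.
With {F-β, F-γ, F-δ, F-ε} the worst case is 4.
No size-4 selection achieves below 4.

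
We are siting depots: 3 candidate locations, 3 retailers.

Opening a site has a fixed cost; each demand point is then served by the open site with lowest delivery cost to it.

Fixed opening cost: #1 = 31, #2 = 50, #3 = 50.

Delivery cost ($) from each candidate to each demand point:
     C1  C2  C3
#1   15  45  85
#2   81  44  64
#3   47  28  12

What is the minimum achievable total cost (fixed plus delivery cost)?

Open {#1, #3}: assign each demand point to its cheapest open site.
  C1→#1 15, C2→#3 28, C3→#3 12
  delivery cost 55, fixed 81 → total 136.
Compare {#3}: delivery cost 87 + fixed 50 = 137.
Compare {#1}: delivery cost 145 + fixed 31 = 176.
Compare {#1, #2, #3}: delivery cost 55 + fixed 131 = 186.
All other subsets cost ≥ 137. Minimum total cost: 136.

136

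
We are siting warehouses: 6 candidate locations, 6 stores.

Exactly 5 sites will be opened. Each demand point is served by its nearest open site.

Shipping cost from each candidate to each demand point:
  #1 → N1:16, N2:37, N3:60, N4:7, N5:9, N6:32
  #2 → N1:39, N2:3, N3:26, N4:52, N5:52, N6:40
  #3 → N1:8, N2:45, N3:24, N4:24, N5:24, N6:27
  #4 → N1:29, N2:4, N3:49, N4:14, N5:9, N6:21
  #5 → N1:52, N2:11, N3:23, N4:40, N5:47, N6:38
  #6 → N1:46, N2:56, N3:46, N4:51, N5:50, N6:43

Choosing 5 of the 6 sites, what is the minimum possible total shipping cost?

71

Open {#1, #2, #3, #4, #5}.
  N1→#3 8, N2→#2 3, N3→#5 23, N4→#1 7, N5→#1 9, N6→#4 21  ⇒ total 71.
Compare {#1, #2, #3, #4, #6}: total 72.
Compare {#1, #3, #4, #5, #6}: total 72.
No size-5 selection does better; minimum is 71.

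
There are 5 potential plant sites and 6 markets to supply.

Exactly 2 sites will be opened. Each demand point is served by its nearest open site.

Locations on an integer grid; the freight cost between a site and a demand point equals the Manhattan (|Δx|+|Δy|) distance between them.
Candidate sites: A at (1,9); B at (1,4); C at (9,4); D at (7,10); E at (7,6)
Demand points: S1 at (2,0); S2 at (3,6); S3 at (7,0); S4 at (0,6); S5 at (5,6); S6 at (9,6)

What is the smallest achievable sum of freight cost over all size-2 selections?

Open {B, E}.
  S1→B 5, S2→B 4, S3→E 6, S4→B 3, S5→E 2, S6→E 2  ⇒ total 22.
Compare {B, C}: total 26.
Compare {A, E}: total 28.
No size-2 selection does better; minimum is 22.

22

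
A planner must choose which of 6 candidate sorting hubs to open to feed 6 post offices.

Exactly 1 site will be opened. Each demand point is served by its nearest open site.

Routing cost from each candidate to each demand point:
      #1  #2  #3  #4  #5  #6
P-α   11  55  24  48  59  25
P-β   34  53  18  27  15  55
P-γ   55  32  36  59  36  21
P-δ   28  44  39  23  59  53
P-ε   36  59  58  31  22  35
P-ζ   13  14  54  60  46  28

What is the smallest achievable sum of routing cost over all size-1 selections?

202

Open {P-β}.
  #1→P-β 34, #2→P-β 53, #3→P-β 18, #4→P-β 27, #5→P-β 15, #6→P-β 55  ⇒ total 202.
Compare {P-ζ}: total 215.
Compare {P-α}: total 222.
No size-1 selection does better; minimum is 202.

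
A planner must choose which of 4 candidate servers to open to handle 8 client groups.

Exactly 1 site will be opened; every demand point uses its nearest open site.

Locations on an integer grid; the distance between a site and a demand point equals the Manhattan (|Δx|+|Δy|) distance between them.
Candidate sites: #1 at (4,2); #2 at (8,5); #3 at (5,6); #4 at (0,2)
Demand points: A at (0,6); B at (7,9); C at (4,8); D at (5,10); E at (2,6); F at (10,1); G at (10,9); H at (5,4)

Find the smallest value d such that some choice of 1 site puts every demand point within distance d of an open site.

9

Open {#2}.
  Farthest demand point is A at distance 9 (to #2); all others are ≤ 9.
With {#3} the worst case is 10.
With {#1} the worst case is 13.
No size-1 selection achieves below 9.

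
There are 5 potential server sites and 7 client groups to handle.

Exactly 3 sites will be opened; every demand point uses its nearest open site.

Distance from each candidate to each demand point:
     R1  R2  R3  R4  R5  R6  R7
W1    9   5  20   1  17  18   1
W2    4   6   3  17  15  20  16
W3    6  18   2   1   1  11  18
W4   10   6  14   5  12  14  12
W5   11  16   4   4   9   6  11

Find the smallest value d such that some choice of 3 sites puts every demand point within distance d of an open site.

6

Open {W1, W3, W5}.
  Farthest demand point is R1 at distance 6 (to W3); all others are ≤ 6.
With {W1, W2, W5} the worst case is 9.
With {W1, W4, W5} the worst case is 9.
No size-3 selection achieves below 6.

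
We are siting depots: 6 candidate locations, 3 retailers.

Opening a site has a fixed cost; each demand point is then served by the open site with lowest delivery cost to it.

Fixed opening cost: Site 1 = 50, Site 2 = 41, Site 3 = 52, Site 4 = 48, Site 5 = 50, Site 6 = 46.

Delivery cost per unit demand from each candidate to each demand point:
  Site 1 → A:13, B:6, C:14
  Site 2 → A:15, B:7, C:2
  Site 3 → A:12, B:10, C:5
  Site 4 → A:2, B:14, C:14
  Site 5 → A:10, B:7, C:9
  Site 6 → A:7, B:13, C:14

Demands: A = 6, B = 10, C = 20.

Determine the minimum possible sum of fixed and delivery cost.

Open {Site 2, Site 4}: assign each demand point to its cheapest open site.
  A→Site 4 6×2=12, B→Site 2 10×7=70, C→Site 2 20×2=40
  delivery cost 122, fixed 89 → total 211.
Compare {Site 2, Site 6}: delivery cost 152 + fixed 87 = 239.
Compare {Site 2}: delivery cost 200 + fixed 41 = 241.
Compare {Site 1, Site 2, Site 4}: delivery cost 112 + fixed 139 = 251.
All other subsets cost ≥ 239. Minimum total cost: 211.

211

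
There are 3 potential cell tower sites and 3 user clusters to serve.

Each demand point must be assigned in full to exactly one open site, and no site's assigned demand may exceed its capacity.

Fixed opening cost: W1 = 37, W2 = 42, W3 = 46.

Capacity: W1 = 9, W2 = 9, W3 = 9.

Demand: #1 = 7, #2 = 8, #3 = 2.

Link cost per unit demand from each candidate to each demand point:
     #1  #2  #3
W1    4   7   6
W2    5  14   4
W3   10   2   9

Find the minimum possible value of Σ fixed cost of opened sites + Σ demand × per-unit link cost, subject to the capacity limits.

139

Open {W1, W3}; cheapest assignment that respects the capacities:
  W1 (cap 9, load 9): #1, #3 — cost 7×4 + 2×6 = 40
  W3 (cap 9, load 8): #2 — cost 8×2 = 16
  Shipping 56, fixed 83 → total 139.
  Any other capacity-feasible assignment to {W1, W3} ships for at least 56.
Compare {W2, W3}: its best feasible assignment gives total 147.
Compare {W1, W2, W3}: its best feasible assignment gives total 177.
Every other set of open sites that can feasibly serve all demand totals ≥ 147 even under its best assignment. Minimum: 139.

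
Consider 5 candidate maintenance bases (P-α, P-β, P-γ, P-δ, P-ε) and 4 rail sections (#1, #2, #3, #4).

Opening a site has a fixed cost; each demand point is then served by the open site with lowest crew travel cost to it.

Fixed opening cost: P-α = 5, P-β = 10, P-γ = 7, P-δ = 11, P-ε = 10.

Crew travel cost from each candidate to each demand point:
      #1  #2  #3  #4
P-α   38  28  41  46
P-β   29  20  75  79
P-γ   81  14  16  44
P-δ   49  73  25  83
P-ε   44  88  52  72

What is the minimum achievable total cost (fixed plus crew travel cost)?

120

Open {P-β, P-γ}: assign each demand point to its cheapest open site.
  #1→P-β 29, #2→P-γ 14, #3→P-γ 16, #4→P-γ 44
  crew travel cost 103, fixed 17 → total 120.
Compare {P-α, P-γ}: crew travel cost 112 + fixed 12 = 124.
Compare {P-α, P-β, P-γ}: crew travel cost 103 + fixed 22 = 125.
Compare {P-β, P-γ, P-ε}: crew travel cost 103 + fixed 27 = 130.
All other subsets cost ≥ 124. Minimum total cost: 120.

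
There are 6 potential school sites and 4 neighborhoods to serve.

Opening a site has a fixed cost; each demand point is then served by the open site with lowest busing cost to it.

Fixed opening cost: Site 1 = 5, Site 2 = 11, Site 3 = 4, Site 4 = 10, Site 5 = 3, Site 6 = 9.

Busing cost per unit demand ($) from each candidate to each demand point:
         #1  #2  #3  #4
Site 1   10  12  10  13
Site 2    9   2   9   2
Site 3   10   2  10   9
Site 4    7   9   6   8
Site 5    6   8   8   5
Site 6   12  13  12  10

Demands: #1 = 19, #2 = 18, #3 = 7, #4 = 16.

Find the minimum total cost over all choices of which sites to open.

Open {Site 2, Site 4, Site 5}: assign each demand point to its cheapest open site.
  #1→Site 5 19×6=114, #2→Site 2 18×2=36, #3→Site 4 7×6=42, #4→Site 2 16×2=32
  busing cost 224, fixed 24 → total 248.
Compare {Site 2, Site 5}: busing cost 238 + fixed 14 = 252.
Compare {Site 2, Site 3, Site 4, Site 5}: busing cost 224 + fixed 28 = 252.
Compare {Site 1, Site 2, Site 4, Site 5}: busing cost 224 + fixed 29 = 253.
All other subsets cost ≥ 252. Minimum total cost: 248.

248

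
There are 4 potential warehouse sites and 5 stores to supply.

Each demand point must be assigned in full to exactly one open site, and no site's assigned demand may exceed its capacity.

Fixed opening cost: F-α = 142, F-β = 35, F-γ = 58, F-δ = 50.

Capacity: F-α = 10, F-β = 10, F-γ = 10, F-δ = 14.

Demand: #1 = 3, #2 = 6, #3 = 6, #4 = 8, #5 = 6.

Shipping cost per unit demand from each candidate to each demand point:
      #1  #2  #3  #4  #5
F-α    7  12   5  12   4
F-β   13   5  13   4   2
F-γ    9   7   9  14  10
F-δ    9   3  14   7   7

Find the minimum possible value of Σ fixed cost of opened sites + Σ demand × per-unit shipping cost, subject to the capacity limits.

310

Open {F-β, F-γ, F-δ}; cheapest assignment that respects the capacities:
  F-β (cap 10, load 6): #5 — cost 6×2 = 12
  F-γ (cap 10, load 9): #1, #3 — cost 3×9 + 6×9 = 81
  F-δ (cap 14, load 14): #2, #4 — cost 6×3 + 8×7 = 74
  Shipping 167, fixed 143 → total 310.
  Any other capacity-feasible assignment to {F-β, F-γ, F-δ} ships for at least 167.
Compare {F-α, F-β, F-δ}: its best feasible assignment gives total 364.
Compare {F-α, F-β, F-γ, F-δ}: its best feasible assignment gives total 422.
Every other set of open sites that can feasibly serve all demand totals ≥ 364 even under its best assignment. Minimum: 310.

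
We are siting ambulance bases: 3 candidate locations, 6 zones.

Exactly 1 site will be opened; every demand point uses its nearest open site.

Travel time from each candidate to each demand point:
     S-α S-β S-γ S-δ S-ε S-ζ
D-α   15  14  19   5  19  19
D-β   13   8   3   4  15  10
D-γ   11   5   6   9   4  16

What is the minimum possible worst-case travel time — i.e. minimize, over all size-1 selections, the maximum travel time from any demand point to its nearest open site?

15

Open {D-β}.
  Farthest demand point is S-ε at travel time 15 (to D-β); all others are ≤ 15.
With {D-γ} the worst case is 16.
With {D-α} the worst case is 19.
No size-1 selection achieves below 15.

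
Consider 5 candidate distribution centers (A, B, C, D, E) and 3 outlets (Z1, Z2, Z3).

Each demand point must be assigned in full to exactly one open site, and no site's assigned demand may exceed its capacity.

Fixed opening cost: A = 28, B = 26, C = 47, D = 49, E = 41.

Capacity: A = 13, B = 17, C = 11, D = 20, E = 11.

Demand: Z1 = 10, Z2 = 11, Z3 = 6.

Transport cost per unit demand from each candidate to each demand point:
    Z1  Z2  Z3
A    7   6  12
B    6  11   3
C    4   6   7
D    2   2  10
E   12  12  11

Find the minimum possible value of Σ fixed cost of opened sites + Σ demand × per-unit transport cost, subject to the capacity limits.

Open {B, D}; cheapest assignment that respects the capacities:
  B (cap 17, load 16): Z1, Z3 — cost 10×6 + 6×3 = 78
  D (cap 20, load 11): Z2 — cost 11×2 = 22
  Shipping 100, fixed 75 → total 175.
  Any other capacity-feasible assignment to {B, D} ships for at least 100.
Compare {A, B}: its best feasible assignment gives total 198.
Compare {B, C, D}: its best feasible assignment gives total 202.
Every other set of open sites that can feasibly serve all demand totals ≥ 198 even under its best assignment. Minimum: 175.

175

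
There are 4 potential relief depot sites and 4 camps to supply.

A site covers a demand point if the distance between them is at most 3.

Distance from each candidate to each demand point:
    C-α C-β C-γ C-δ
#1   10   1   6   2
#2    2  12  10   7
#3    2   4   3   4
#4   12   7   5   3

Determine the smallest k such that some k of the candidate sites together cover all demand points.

Coverage sets (demand points within 3 of each site):
  #1: {C-β, C-δ}
  #2: {C-α}
  #3: {C-α, C-γ}
  #4: {C-δ}
No single site covers all 4 demand points.
But {#1, #3} covers everything, so the minimum is 2.

2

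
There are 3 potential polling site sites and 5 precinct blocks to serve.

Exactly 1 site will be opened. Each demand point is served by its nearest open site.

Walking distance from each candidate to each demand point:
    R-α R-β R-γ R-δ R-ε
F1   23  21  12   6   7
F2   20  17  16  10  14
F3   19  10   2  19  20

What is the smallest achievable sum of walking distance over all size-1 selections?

Open {F1}.
  R-α→F1 23, R-β→F1 21, R-γ→F1 12, R-δ→F1 6, R-ε→F1 7  ⇒ total 69.
Compare {F3}: total 70.
Compare {F2}: total 77.

69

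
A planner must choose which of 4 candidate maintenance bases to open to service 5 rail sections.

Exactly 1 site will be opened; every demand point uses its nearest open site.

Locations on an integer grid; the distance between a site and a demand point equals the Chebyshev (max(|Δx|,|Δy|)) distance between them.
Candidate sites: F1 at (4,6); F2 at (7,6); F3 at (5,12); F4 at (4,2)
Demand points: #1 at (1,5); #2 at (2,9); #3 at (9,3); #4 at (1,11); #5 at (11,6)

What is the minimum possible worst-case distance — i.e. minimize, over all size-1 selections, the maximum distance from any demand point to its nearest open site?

Open {F2}.
  Farthest demand point is #1 at distance 6 (to F2); all others are ≤ 6.
With {F1} the worst case is 7.
With {F3} the worst case is 9.
No size-1 selection achieves below 6.

6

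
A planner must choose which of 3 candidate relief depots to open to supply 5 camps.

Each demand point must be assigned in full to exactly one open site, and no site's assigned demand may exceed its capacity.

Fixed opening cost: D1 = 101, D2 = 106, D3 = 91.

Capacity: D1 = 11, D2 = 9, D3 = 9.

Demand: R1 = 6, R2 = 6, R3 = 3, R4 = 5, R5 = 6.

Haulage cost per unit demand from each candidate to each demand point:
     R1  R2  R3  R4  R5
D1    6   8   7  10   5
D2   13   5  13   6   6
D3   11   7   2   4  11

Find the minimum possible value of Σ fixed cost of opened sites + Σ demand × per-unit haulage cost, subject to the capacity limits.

Open {D1, D2, D3}; cheapest assignment that respects the capacities:
  D1 (cap 11, load 11): R1, R4 — cost 6×6 + 5×10 = 86
  D2 (cap 9, load 6): R5 — cost 6×6 = 36
  D3 (cap 9, load 9): R2, R3 — cost 6×7 + 3×2 = 48
  Shipping 170, fixed 298 → total 468.
  Any other capacity-feasible assignment to {D1, D2, D3} ships for at least 170.
Total demand is 26 and no other set of sites has combined capacity ≥ 26, so {D1, D2, D3} is the only feasible choice of open sites. Minimum: 468.

468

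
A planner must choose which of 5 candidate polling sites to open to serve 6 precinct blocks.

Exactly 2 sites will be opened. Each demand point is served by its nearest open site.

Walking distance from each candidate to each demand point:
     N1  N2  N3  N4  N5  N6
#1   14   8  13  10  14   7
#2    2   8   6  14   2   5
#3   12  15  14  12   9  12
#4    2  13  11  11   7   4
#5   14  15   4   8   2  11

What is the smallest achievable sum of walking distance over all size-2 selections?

29

Open {#2, #5}.
  N1→#2 2, N2→#2 8, N3→#5 4, N4→#5 8, N5→#2 2, N6→#2 5  ⇒ total 29.
Compare {#1, #2}: total 33.
Compare {#2, #4}: total 33.
No size-2 selection does better; minimum is 29.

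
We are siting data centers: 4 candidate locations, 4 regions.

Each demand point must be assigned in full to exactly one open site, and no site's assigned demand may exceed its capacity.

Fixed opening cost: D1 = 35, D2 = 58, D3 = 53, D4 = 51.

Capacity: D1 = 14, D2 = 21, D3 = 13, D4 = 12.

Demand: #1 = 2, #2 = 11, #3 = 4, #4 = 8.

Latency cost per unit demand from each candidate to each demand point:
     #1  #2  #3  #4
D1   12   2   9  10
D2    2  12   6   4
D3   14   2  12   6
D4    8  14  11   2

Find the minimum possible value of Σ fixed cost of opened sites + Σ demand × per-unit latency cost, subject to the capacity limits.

175

Open {D1, D2}; cheapest assignment that respects the capacities:
  D1 (cap 14, load 11): #2 — cost 11×2 = 22
  D2 (cap 21, load 14): #1, #3, #4 — cost 2×2 + 4×6 + 8×4 = 60
  Shipping 82, fixed 93 → total 175.
  Any other capacity-feasible assignment to {D1, D2} ships for at least 82.
Compare {D1, D4}: its best feasible assignment gives total 192.
Compare {D2, D3}: its best feasible assignment gives total 193.
Every other set of open sites that can feasibly serve all demand totals ≥ 192 even under its best assignment. Minimum: 175.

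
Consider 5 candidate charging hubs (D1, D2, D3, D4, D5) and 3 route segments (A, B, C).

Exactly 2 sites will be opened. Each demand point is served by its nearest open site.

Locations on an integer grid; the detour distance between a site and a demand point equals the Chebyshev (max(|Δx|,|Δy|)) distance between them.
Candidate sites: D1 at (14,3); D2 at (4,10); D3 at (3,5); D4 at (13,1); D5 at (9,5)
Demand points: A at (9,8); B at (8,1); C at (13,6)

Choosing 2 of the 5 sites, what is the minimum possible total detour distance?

Open {D1, D5}.
  A→D5 3, B→D5 4, C→D1 3  ⇒ total 10.
Compare {D2, D5}: total 11.
Compare {D3, D5}: total 11.
No size-2 selection does better; minimum is 10.

10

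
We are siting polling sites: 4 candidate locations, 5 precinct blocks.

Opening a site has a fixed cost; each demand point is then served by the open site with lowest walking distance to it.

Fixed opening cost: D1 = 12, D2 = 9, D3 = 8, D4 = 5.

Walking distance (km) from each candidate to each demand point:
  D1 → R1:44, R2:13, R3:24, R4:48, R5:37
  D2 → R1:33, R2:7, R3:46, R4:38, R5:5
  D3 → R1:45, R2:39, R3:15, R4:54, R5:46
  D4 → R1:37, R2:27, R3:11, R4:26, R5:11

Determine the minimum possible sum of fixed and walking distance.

96

Open {D2, D4}: assign each demand point to its cheapest open site.
  R1→D2 33, R2→D2 7, R3→D4 11, R4→D4 26, R5→D2 5
  walking distance 82, fixed 14 → total 96.
Compare {D2, D3, D4}: walking distance 82 + fixed 22 = 104.
Compare {D1, D2, D4}: walking distance 82 + fixed 26 = 108.
Compare {D1, D4}: walking distance 98 + fixed 17 = 115.
All other subsets cost ≥ 104. Minimum total cost: 96.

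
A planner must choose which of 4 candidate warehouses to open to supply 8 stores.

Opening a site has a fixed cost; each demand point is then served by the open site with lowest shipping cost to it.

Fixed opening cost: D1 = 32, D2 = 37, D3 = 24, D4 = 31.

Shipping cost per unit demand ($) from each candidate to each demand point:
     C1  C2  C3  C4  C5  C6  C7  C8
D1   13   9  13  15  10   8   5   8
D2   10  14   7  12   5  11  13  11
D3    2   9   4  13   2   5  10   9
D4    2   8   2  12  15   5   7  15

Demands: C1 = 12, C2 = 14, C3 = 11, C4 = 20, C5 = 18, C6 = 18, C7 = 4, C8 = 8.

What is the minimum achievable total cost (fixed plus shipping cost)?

Open {D3, D4}: assign each demand point to its cheapest open site.
  C1→D3 12×2=24, C2→D4 14×8=112, C3→D4 11×2=22, C4→D4 20×12=240, C5→D3 18×2=36, C6→D3 18×5=90, C7→D4 4×7=28, C8→D3 8×9=72
  shipping cost 624, fixed 55 → total 679.
Compare {D1, D3, D4}: shipping cost 608 + fixed 87 = 695.
Compare {D3}: shipping cost 692 + fixed 24 = 716.
Compare {D2, D3, D4}: shipping cost 624 + fixed 92 = 716.
All other subsets cost ≥ 695. Minimum total cost: 679.

679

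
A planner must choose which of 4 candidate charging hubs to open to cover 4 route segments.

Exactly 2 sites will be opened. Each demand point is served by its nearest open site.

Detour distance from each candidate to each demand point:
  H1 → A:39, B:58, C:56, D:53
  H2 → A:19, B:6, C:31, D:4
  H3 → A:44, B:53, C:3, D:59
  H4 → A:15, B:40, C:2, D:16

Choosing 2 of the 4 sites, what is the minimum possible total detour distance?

Open {H2, H4}.
  A→H4 15, B→H2 6, C→H4 2, D→H2 4  ⇒ total 27.
Compare {H2, H3}: total 32.
Compare {H1, H2}: total 60.
No size-2 selection does better; minimum is 27.

27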